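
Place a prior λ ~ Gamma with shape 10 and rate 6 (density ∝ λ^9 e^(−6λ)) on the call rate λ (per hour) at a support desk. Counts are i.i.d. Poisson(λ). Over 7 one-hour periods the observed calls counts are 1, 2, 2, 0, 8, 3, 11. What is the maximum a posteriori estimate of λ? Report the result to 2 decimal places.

Σxᵢ = 1+2+2+0+8+3+11 = 27, with n = 7.
Posterior ∝ λ^9e^(−6λ) · λ^27e^(−7λ) = λ^36e^(−13λ), i.e. Gamma(shape=37, rate=13).
The mode of a Gamma(a, b) with a ≥ 1 (shape–rate) is (a−1)/b = 36/13 ≈ 2.77.

λ̂_MAP = 2.77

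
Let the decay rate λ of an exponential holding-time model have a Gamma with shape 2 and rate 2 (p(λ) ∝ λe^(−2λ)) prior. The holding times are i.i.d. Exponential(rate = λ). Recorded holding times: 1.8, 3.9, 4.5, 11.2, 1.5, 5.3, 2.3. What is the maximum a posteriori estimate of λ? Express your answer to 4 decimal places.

The Exponential(rate=λ) likelihood is ∝ λ^n e^(−λΣtᵢ). Here n = 7 and Σtᵢ = 1.8 + 3.9 + 4.5 + 11.2 + 1.5 + 5.3 + 2.3 = 30.5.
Posterior ∝ λe^(−2λ) · λ^7e^(−30.5λ) = λ^8e^(−32.5λ), i.e. Gamma(9, 32.5).
Mode = (a−1)/b = 8/32.5 ≈ 0.2462.

λ̂_MAP = 0.2462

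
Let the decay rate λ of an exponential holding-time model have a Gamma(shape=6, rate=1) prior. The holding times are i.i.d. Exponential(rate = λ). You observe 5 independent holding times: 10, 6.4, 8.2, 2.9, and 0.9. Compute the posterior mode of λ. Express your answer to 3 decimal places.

The Exponential(rate=λ) likelihood is ∝ λ^n e^(−λΣtᵢ). Here n = 5 and Σtᵢ = 10 + 6.4 + 8.2 + 2.9 + 0.9 = 28.4.
Posterior ∝ λ^5e^(−1λ) · λ^5e^(−28.4λ) = λ^10e^(−29.4λ), i.e. Gamma(11, 29.4).
Mode = (a−1)/b = 10/29.4 ≈ 0.340.

λ̂_MAP = 0.340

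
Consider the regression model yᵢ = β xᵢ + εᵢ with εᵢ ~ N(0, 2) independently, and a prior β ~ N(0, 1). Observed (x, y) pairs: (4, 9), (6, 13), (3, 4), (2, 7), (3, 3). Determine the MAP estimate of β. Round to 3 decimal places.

β̂_MAP = 1.961

log p(β | y) = −Σ(yᵢ − βxᵢ)²/(2·2) − β²/(2·1) + const.
Setting the derivative to zero: Σxᵢ(yᵢ − βxᵢ)/2 − β/1 = 0, so β = Σxᵢyᵢ / (Σxᵢ² + σ²/τ²).
Σxᵢyᵢ = 4·9 + 6·13 + 3·4 + 2·7 + 3·3 = 149; Σxᵢ² = 74; σ²/τ² = 2.
β̂_MAP = 149 / (74 + 2) = 149/76 ≈ 1.961.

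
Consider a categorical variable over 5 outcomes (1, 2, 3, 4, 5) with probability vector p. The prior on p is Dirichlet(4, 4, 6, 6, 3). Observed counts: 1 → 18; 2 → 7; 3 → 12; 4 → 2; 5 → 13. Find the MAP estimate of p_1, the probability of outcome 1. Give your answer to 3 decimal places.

MAP estimate: 0.300

The posterior is Dirichlet(αᵢ + nᵢ) = Dirichlet(22, 11, 18, 8, 16).
For a Dirichlet(a₁,…,a_K) with all aᵢ > 1, the mode has j-th component (aⱼ − 1)/(Σaᵢ − K).
Here Σaᵢ = 75 and K = 5, so p_1 = (22 − 1)/(75 − 5) = 21/70 ≈ 0.300.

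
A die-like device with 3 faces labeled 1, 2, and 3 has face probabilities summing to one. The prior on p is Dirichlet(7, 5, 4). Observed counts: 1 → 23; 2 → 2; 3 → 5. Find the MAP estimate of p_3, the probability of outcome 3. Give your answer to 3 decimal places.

The posterior is Dirichlet(αᵢ + nᵢ) = Dirichlet(30, 7, 9).
For a Dirichlet(a₁,…,a_K) with all aᵢ > 1, the mode has j-th component (aⱼ − 1)/(Σaᵢ − K).
Here Σaᵢ = 46 and K = 3, so p_3 = (9 − 1)/(46 − 3) = 8/43 ≈ 0.186.

MAP estimate: 0.186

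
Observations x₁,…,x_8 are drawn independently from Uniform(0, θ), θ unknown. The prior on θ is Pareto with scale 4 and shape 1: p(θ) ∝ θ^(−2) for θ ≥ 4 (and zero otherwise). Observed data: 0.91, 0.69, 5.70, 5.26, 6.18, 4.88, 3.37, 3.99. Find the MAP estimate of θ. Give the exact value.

The Uniform(0, θ) likelihood is θ^(−n) for θ ≥ max(xᵢ), zero otherwise. Here max(xᵢ) = 6.18.
Posterior ∝ θ^(−2) · θ^(−8) = θ^(−10) on θ ≥ max(4, 6.18) = 6.18.
This density is strictly decreasing in θ, so the posterior mode lies at the lower boundary of the support.

θ̂_MAP = 6.18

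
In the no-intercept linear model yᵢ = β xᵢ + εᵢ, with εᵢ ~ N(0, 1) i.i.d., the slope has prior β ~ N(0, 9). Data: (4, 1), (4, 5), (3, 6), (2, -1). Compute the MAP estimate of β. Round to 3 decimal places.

log p(β | y) = −Σ(yᵢ − βxᵢ)²/(2·1) − β²/(2·9) + const.
Setting the derivative to zero: Σxᵢ(yᵢ − βxᵢ)/1 − β/9 = 0, so β = Σxᵢyᵢ / (Σxᵢ² + σ²/τ²).
Σxᵢyᵢ = 4·1 + 4·5 + 3·6 + 2·(-1) = 40; Σxᵢ² = 45; σ²/τ² = 1/9.
β̂_MAP = 40 / (45 + 1/9) = 40/(406/9) = 180/203 ≈ 0.887.

β̂_MAP = 0.887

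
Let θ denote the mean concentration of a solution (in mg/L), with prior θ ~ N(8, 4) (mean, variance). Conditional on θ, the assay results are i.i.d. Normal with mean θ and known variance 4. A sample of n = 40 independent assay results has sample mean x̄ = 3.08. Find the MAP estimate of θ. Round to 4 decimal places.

n = 40, x̄ = 3.08.
For a Normal prior and Normal likelihood with known variance, the posterior is Normal; its mode equals its mean, the precision-weighted average.
Prior precision 1/σ₀² = 1/4 = 0.25; data precision n/σ² = 40/4 = 10.
θ̂ = (0.25·8 + 10·3.08) / (0.25 + 10) = 32.8/10.25 = 3.2000.

θ̂_MAP = 3.2000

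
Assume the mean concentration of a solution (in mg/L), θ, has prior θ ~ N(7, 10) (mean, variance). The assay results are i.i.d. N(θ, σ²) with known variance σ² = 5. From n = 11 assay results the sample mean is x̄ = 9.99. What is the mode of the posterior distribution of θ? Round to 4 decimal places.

θ̂_MAP = 9.8600

n = 11, x̄ = 9.99.
For a Normal prior and Normal likelihood with known variance, the posterior is Normal; its mode equals its mean, the precision-weighted average.
Prior precision 1/σ₀² = 1/10 = 0.1; data precision n/σ² = 11/5 = 2.2.
θ̂ = (0.1·7 + 2.2·9.99) / (0.1 + 2.2) = 22.678/2.3 = 9.8600.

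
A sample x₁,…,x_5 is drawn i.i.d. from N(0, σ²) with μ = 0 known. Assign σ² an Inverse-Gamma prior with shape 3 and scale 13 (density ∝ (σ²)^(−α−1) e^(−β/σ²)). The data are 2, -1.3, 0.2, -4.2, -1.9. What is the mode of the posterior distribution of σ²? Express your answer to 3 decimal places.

Sum of squared deviations about the known mean: SS = (2−0)² + (-1.3−0)² + (0.2−0)² + (-4.2−0)² + (-1.9−0)² = 26.98.
The Normal likelihood contributes (σ²)^(−n/2) exp(−SS/(2σ²)), so the posterior is Inverse-Gamma(α + n/2, β + SS/2) = Inverse-Gamma(5.5, 26.49).
The mode of Inverse-Gamma(a, b) is b/(a+1) = 26.49/6.5 ≈ 4.075.

σ̂²_MAP = 4.075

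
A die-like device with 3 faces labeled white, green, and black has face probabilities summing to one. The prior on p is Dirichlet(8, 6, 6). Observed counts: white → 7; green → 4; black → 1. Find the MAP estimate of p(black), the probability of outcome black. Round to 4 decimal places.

The posterior is Dirichlet(αᵢ + nᵢ) = Dirichlet(15, 10, 7).
For a Dirichlet(a₁,…,a_K) with all aᵢ > 1, the mode has j-th component (aⱼ − 1)/(Σaᵢ − K).
Here Σaᵢ = 32 and K = 3, so p(black) = (7 − 1)/(32 − 3) = 6/29 ≈ 0.2069.

MAP estimate of p(black) = 0.2069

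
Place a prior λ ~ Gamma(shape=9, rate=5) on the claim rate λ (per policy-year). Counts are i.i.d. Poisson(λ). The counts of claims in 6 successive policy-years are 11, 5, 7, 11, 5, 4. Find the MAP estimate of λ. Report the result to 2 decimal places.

Σxᵢ = 11+5+7+11+5+4 = 43, with n = 6.
Posterior ∝ λ^8e^(−5λ) · λ^43e^(−6λ) = λ^51e^(−11λ), i.e. Gamma(shape=52, rate=11).
The mode of a Gamma(a, b) with a ≥ 1 (shape–rate) is (a−1)/b = 51/11 ≈ 4.64.

λ̂_MAP = 4.64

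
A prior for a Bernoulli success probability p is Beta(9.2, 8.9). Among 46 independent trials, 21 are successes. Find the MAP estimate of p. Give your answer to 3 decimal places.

p̂_MAP = 0.470

Prior: Beta(9.2, 8.9).
Data: 21 successes in 46 trials. The binomial likelihood contributes p^21(1−p)^25, so the posterior is Beta(9.2+21, 8.9+25) = Beta(30.2, 33.9).
For Beta(a, b) with a, b > 1 the mode is (a−1)/(a+b−2) = 29.2/62.1 ≈ 0.470.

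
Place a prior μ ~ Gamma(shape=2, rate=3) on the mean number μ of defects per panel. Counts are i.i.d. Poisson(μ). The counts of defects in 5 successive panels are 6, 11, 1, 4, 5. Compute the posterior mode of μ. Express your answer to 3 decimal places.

μ̂_MAP = 3.500

Σxᵢ = 6+11+1+4+5 = 27, with n = 5.
Posterior ∝ μe^(−3μ) · μ^27e^(−5μ) = μ^28e^(−8μ), i.e. Gamma(shape=29, rate=8).
The mode of a Gamma(a, b) with a ≥ 1 (shape–rate) is (a−1)/b = 28/8 ≈ 3.500.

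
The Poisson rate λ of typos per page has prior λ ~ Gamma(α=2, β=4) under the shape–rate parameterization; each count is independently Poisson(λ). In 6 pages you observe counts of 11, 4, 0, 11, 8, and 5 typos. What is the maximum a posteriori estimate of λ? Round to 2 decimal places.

Σxᵢ = 11+4+0+11+8+5 = 39, with n = 6.
Posterior ∝ λe^(−4λ) · λ^39e^(−6λ) = λ^40e^(−10λ), i.e. Gamma(shape=41, rate=10).
The mode of a Gamma(a, b) with a ≥ 1 (shape–rate) is (a−1)/b = 40/10 ≈ 4.00.

λ̂_MAP = 4.00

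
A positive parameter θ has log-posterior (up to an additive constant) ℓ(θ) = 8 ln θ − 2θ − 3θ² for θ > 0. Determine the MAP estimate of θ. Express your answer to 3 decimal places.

ℓ'(θ) = 8/θ − 2 − 6θ. Setting this to zero and multiplying by θ: 6θ² + 2θ − 8 = 0.
θ = (−2 + √(2² + 4·6·8)) / (2·6) = (−2 + √196) / 12 = (−2 + 14)/12 = 1.
ℓ''(θ) = −8/θ² − 6 < 0, confirming a maximum.

θ̂_MAP = 1.000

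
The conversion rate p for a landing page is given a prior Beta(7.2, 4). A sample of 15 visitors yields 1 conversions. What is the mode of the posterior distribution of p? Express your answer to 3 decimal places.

p̂_MAP = 0.298

Prior: Beta(7.2, 4).
Data: 1 success in 15 trials. The binomial likelihood contributes p(1−p)^14, so the posterior is Beta(7.2+1, 4+14) = Beta(8.2, 18).
For Beta(a, b) with a, b > 1 the mode is (a−1)/(a+b−2) = 7.2/24.2 ≈ 0.298.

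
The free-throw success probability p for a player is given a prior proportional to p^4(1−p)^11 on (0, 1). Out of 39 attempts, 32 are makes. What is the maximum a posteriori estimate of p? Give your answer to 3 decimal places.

p̂_MAP = 0.667

The prior density ∝ p^4(1−p)^11 is the kernel of Beta(5, 12).
Data: 32 successes in 39 trials. The binomial likelihood contributes p^32(1−p)^7, so the posterior is Beta(5+32, 12+7) = Beta(37, 19).
For Beta(a, b) with a, b > 1 the mode is (a−1)/(a+b−2) = 36/54 ≈ 0.667.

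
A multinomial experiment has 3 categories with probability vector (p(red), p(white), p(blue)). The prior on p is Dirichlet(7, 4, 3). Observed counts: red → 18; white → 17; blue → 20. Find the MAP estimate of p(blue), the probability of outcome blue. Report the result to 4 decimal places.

The posterior is Dirichlet(αᵢ + nᵢ) = Dirichlet(25, 21, 23).
For a Dirichlet(a₁,…,a_K) with all aᵢ > 1, the mode has j-th component (aⱼ − 1)/(Σaᵢ − K).
Here Σaᵢ = 69 and K = 3, so p(blue) = (23 − 1)/(69 − 3) = 22/66 ≈ 0.3333.

MAP estimate of p(blue) = 0.3333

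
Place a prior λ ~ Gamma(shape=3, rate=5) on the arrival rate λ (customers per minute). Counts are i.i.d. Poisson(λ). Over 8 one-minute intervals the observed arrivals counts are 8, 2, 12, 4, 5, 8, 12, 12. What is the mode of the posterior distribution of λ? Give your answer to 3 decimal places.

λ̂_MAP = 5.000

Σxᵢ = 8+2+12+4+5+8+12+12 = 63, with n = 8.
Posterior ∝ λ^2e^(−5λ) · λ^63e^(−8λ) = λ^65e^(−13λ), i.e. Gamma(shape=66, rate=13).
The mode of a Gamma(a, b) with a ≥ 1 (shape–rate) is (a−1)/b = 65/13 ≈ 5.000.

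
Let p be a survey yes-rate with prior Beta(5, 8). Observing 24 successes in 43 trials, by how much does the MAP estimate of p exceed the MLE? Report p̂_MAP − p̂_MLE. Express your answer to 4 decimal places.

Posterior is Beta(29, 27); MAP = (29−1)/(56−2) = 28/54 ≈ 0.51852.
MLE ignores the prior: p̂_MLE = k/n = 24/43 ≈ 0.55814.
Difference = 28/54 − 24/43 = -46/1161 ≈ -0.0396.

MAP − MLE = -0.0396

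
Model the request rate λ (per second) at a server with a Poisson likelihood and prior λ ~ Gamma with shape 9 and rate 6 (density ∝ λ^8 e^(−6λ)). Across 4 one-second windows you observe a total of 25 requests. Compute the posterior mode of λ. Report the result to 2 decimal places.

Σxᵢ = 25, n = 4.
Posterior ∝ λ^8e^(−6λ) · λ^25e^(−4λ) = λ^33e^(−10λ), i.e. Gamma(shape=34, rate=10).
The mode of a Gamma(a, b) with a ≥ 1 (shape–rate) is (a−1)/b = 33/10 ≈ 3.30.

λ̂_MAP = 3.30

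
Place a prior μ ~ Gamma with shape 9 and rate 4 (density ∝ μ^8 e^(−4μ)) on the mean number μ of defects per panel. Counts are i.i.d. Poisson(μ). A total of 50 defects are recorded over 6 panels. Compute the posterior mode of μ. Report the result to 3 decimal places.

Σxᵢ = 50, n = 6.
Posterior ∝ μ^8e^(−4μ) · μ^50e^(−6μ) = μ^58e^(−10μ), i.e. Gamma(shape=59, rate=10).
The mode of a Gamma(a, b) with a ≥ 1 (shape–rate) is (a−1)/b = 58/10 ≈ 5.800.

μ̂_MAP = 5.800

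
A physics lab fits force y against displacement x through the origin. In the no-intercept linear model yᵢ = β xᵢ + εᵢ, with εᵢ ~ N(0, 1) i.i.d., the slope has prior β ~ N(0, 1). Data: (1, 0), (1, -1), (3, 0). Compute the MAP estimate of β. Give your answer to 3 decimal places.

log p(β | y) = −Σ(yᵢ − βxᵢ)²/(2·1) − β²/(2·1) + const.
Setting the derivative to zero: Σxᵢ(yᵢ − βxᵢ)/1 − β/1 = 0, so β = Σxᵢyᵢ / (Σxᵢ² + σ²/τ²).
Σxᵢyᵢ = 1·0 + 1·(-1) + 3·0 = -1; Σxᵢ² = 11; σ²/τ² = 1.
β̂_MAP = -1 / (11 + 1) = (-1)/12 ≈ -0.083.

β̂_MAP = -0.083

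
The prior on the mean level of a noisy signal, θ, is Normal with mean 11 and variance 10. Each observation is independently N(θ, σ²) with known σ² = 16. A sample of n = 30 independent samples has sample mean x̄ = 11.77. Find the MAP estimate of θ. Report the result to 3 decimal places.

θ̂_MAP = 11.731

n = 30, x̄ = 11.77.
For a Normal prior and Normal likelihood with known variance, the posterior is Normal; its mode equals its mean, the precision-weighted average.
Prior precision 1/σ₀² = 1/10 = 0.1; data precision n/σ² = 30/16 = 1.875.
θ̂ = (0.1·11 + 1.875·11.77) / (0.1 + 1.875) = 23.16875/1.975 = 3707/316 ≈ 11.731.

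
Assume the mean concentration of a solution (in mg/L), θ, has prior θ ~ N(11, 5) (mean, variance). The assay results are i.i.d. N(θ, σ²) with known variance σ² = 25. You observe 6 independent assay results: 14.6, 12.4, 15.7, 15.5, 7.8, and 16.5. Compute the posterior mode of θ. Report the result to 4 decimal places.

θ̂_MAP = 12.5000

n = 6; x̄ = (14.6 + 12.4 + 15.7 + 15.5 + 7.8 + 16.5)/6 = 82.5/6 = 13.75.
For a Normal prior and Normal likelihood with known variance, the posterior is Normal; its mode equals its mean, the precision-weighted average.
Prior precision 1/σ₀² = 1/5 = 0.2; data precision n/σ² = 6/25 = 0.24.
θ̂ = (0.2·11 + 0.24·13.75) / (0.2 + 0.24) = 5.5/0.44 = 12.5000.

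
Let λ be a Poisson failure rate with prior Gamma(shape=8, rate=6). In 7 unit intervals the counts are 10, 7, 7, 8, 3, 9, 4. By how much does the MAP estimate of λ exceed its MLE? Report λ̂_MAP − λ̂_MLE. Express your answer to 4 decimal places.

Σxᵢ = 48. Posterior is Gamma(56, 13); MAP = (56−1)/13 = 55/13 ≈ 4.23077.
MLE = x̄ = 48/7 ≈ 6.85714.
Difference = 55/13 − 48/7 = -239/91 ≈ -2.6264.

MAP − MLE = -2.6264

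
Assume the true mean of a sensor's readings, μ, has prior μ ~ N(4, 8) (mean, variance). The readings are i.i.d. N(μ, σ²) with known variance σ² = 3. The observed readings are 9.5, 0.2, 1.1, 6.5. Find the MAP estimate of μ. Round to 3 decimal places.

μ̂_MAP = 4.297

n = 4; x̄ = (9.5 + 0.2 + 1.1 + 6.5)/4 = 17.3/4 = 4.325.
For a Normal prior and Normal likelihood with known variance, the posterior is Normal; its mode equals its mean, the precision-weighted average.
Prior precision 1/σ₀² = 1/8 = 0.125; data precision n/σ² = 4/3.
μ̂ = (0.125·4 + (4/3)·4.325) / (0.125 + 4/3) = (94/15)/(35/24) = 752/175 ≈ 4.297.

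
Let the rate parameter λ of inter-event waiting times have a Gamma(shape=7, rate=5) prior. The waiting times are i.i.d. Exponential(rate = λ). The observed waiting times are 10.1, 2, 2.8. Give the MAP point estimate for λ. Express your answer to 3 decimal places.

λ̂_MAP = 0.452

The Exponential(rate=λ) likelihood is ∝ λ^n e^(−λΣtᵢ). Here n = 3 and Σtᵢ = 10.1 + 2 + 2.8 = 14.9.
Posterior ∝ λ^6e^(−5λ) · λ^3e^(−14.9λ) = λ^9e^(−19.9λ), i.e. Gamma(10, 19.9).
Mode = (a−1)/b = 9/19.9 ≈ 0.452.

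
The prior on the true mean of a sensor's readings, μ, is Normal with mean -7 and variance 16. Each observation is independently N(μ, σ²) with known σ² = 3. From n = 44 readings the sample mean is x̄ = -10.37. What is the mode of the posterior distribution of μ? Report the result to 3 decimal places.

μ̂_MAP = -10.356

n = 44, x̄ = -10.37.
For a Normal prior and Normal likelihood with known variance, the posterior is Normal; its mode equals its mean, the precision-weighted average.
Prior precision 1/σ₀² = 1/16 = 0.0625; data precision n/σ² = 44/3.
μ̂ = (0.0625·(-7) + (44/3)·(-10.37)) / (0.0625 + 44/3) = (-183037/1200)/(707/48) = -183037/17675 ≈ -10.356.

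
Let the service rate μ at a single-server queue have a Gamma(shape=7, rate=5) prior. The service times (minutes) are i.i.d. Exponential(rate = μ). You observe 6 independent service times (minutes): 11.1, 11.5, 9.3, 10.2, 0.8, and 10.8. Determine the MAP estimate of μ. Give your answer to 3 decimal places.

The Exponential(rate=μ) likelihood is ∝ μ^n e^(−μΣtᵢ). Here n = 6 and Σtᵢ = 11.1 + 11.5 + 9.3 + 10.2 + 0.8 + 10.8 = 53.7.
Posterior ∝ μ^6e^(−5μ) · μ^6e^(−53.7μ) = μ^12e^(−58.7μ), i.e. Gamma(13, 58.7).
Mode = (a−1)/b = 12/58.7 ≈ 0.204.

μ̂_MAP = 0.204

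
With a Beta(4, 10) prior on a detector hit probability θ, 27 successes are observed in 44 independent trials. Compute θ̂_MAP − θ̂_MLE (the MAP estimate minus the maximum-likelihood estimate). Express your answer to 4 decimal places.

MAP − MLE = -0.0779

Posterior is Beta(31, 27); MAP = (31−1)/(58−2) = 30/56 ≈ 0.53571.
MLE ignores the prior: θ̂_MLE = k/n = 27/44 ≈ 0.61364.
Difference = 30/56 − 27/44 = -6/77 ≈ -0.0779.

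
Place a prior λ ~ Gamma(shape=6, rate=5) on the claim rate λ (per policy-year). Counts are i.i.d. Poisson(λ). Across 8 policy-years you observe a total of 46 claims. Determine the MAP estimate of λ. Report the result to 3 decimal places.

Σxᵢ = 46, n = 8.
Posterior ∝ λ^5e^(−5λ) · λ^46e^(−8λ) = λ^51e^(−13λ), i.e. Gamma(shape=52, rate=13).
The mode of a Gamma(a, b) with a ≥ 1 (shape–rate) is (a−1)/b = 51/13 ≈ 3.923.

λ̂_MAP = 3.923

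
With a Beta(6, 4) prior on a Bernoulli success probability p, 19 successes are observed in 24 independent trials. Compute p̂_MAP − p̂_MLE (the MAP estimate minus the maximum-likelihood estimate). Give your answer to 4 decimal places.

MAP − MLE = -0.0417

Posterior is Beta(25, 9); MAP = (25−1)/(34−2) = 24/32 ≈ 0.75000.
MLE ignores the prior: p̂_MLE = k/n = 19/24 ≈ 0.79167.
Difference = 24/32 − 19/24 = -1/24 ≈ -0.0417.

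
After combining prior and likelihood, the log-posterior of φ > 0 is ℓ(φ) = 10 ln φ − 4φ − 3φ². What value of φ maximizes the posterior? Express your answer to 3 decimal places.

φ̂_MAP = 1.000

ℓ'(φ) = 10/φ − 4 − 6φ. Setting this to zero and multiplying by φ: 6φ² + 4φ − 10 = 0.
φ = (−4 + √(4² + 4·6·10)) / (2·6) = (−4 + √256) / 12 = (−4 + 16)/12 = 1.
ℓ''(φ) = −10/φ² − 6 < 0, confirming a maximum.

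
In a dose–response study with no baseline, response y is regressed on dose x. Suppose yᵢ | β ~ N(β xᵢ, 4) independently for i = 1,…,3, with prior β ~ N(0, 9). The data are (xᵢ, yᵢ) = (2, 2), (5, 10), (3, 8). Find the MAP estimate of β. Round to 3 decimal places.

β̂_MAP = 2.029

log p(β | y) = −Σ(yᵢ − βxᵢ)²/(2·4) − β²/(2·9) + const.
Setting the derivative to zero: Σxᵢ(yᵢ − βxᵢ)/4 − β/9 = 0, so β = Σxᵢyᵢ / (Σxᵢ² + σ²/τ²).
Σxᵢyᵢ = 2·2 + 5·10 + 3·8 = 78; Σxᵢ² = 38; σ²/τ² = 4/9.
β̂_MAP = 78 / (38 + 4/9) = 78/(346/9) = 351/173 ≈ 2.029.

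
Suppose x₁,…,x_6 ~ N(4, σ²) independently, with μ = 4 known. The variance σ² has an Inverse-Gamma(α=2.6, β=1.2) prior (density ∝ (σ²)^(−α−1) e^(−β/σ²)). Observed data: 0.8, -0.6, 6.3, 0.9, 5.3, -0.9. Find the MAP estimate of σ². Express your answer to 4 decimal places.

σ̂²_MAP = 5.6364

Sum of squared deviations about the known mean: SS = (0.8−4)² + (-0.6−4)² + (6.3−4)² + (0.9−4)² + (5.3−4)² + (-0.9−4)² = 72.
The Normal likelihood contributes (σ²)^(−n/2) exp(−SS/(2σ²)), so the posterior is Inverse-Gamma(α + n/2, β + SS/2) = Inverse-Gamma(5.6, 37.2).
The mode of Inverse-Gamma(a, b) is b/(a+1) = 37.2/6.6 ≈ 5.6364.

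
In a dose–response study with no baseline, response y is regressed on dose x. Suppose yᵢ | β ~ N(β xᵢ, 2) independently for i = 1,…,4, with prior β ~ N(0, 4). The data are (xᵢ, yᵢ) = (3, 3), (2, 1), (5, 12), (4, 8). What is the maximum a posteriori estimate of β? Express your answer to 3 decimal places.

β̂_MAP = 1.890

log p(β | y) = −Σ(yᵢ − βxᵢ)²/(2·2) − β²/(2·4) + const.
Setting the derivative to zero: Σxᵢ(yᵢ − βxᵢ)/2 − β/4 = 0, so β = Σxᵢyᵢ / (Σxᵢ² + σ²/τ²).
Σxᵢyᵢ = 3·3 + 2·1 + 5·12 + 4·8 = 103; Σxᵢ² = 54; σ²/τ² = 0.5.
β̂_MAP = 103 / (54 + 0.5) = 103/54.5 ≈ 1.890.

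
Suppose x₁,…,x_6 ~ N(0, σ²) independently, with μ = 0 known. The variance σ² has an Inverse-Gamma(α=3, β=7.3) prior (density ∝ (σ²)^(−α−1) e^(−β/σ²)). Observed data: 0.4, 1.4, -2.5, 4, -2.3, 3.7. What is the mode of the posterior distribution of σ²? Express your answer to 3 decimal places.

Sum of squared deviations about the known mean: SS = (0.4−0)² + (1.4−0)² + (-2.5−0)² + (4−0)² + (-2.3−0)² + (3.7−0)² = 43.35.
The Normal likelihood contributes (σ²)^(−n/2) exp(−SS/(2σ²)), so the posterior is Inverse-Gamma(α + n/2, β + SS/2) = Inverse-Gamma(6, 28.975).
The mode of Inverse-Gamma(a, b) is b/(a+1) = 28.975/7 ≈ 4.139.

σ̂²_MAP = 4.139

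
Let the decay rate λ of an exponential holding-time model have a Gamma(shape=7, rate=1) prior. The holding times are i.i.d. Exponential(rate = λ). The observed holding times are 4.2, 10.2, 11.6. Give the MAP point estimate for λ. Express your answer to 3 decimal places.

The Exponential(rate=λ) likelihood is ∝ λ^n e^(−λΣtᵢ). Here n = 3 and Σtᵢ = 4.2 + 10.2 + 11.6 = 26.
Posterior ∝ λ^6e^(−1λ) · λ^3e^(−26λ) = λ^9e^(−27λ), i.e. Gamma(10, 27).
Mode = (a−1)/b = 9/27 ≈ 0.333.

λ̂_MAP = 0.333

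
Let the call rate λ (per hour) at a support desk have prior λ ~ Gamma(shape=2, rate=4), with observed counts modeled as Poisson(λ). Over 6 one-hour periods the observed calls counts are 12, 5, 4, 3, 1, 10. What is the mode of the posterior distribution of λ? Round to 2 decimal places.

λ̂_MAP = 3.60

Σxᵢ = 12+5+4+3+1+10 = 35, with n = 6.
Posterior ∝ λe^(−4λ) · λ^35e^(−6λ) = λ^36e^(−10λ), i.e. Gamma(shape=37, rate=10).
The mode of a Gamma(a, b) with a ≥ 1 (shape–rate) is (a−1)/b = 36/10 ≈ 3.60.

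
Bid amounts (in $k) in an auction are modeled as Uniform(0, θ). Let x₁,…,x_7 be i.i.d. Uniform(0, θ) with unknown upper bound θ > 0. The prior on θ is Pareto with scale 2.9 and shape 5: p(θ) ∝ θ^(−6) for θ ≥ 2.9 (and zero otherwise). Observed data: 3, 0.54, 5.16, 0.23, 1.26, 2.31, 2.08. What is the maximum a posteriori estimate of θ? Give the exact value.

θ̂_MAP = 5.16

The Uniform(0, θ) likelihood is θ^(−n) for θ ≥ max(xᵢ), zero otherwise. Here max(xᵢ) = 5.16.
Posterior ∝ θ^(−6) · θ^(−7) = θ^(−13) on θ ≥ max(2.9, 5.16) = 5.16.
This density is strictly decreasing in θ, so the posterior mode lies at the lower boundary of the support.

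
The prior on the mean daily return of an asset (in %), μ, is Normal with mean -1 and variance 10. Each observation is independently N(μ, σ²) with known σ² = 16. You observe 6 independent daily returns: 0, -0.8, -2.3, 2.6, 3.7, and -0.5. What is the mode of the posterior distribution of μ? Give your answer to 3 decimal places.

n = 6; x̄ = (0 + (-0.8) + (-2.3) + 2.6 + 3.7 + (-0.5))/6 = 2.7/6 = 0.45.
For a Normal prior and Normal likelihood with known variance, the posterior is Normal; its mode equals its mean, the precision-weighted average.
Prior precision 1/σ₀² = 1/10 = 0.1; data precision n/σ² = 6/16 = 0.375.
μ̂ = (0.1·(-1) + 0.375·0.45) / (0.1 + 0.375) = 0.06875/0.475 = 11/76 ≈ 0.145.

μ̂_MAP = 0.145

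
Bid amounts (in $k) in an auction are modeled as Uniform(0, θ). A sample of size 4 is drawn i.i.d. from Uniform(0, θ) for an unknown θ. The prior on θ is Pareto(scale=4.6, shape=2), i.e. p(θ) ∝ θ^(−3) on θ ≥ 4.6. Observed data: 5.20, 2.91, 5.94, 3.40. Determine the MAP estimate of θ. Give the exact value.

The Uniform(0, θ) likelihood is θ^(−n) for θ ≥ max(xᵢ), zero otherwise. Here max(xᵢ) = 5.94.
Posterior ∝ θ^(−3) · θ^(−4) = θ^(−7) on θ ≥ max(4.6, 5.94) = 5.94.
This density is strictly decreasing in θ, so the posterior mode lies at the lower boundary of the support.

θ̂_MAP = 5.94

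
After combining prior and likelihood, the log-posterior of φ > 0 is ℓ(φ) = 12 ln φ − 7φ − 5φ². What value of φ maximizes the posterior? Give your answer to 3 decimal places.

ℓ'(φ) = 12/φ − 7 − 10φ. Setting this to zero and multiplying by φ: 10φ² + 7φ − 12 = 0.
φ = (−7 + √(7² + 4·10·12)) / (2·10) = (−7 + √529) / 20 = (−7 + 23)/20 = 4/5.
ℓ''(φ) = −12/φ² − 10 < 0, confirming a maximum.

φ̂_MAP = 0.800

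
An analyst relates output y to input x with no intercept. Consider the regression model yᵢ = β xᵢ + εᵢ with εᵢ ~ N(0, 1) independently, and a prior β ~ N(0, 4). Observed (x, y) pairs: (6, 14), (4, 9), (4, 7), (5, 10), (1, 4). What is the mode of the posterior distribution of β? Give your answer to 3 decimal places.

log p(β | y) = −Σ(yᵢ − βxᵢ)²/(2·1) − β²/(2·4) + const.
Setting the derivative to zero: Σxᵢ(yᵢ − βxᵢ)/1 − β/4 = 0, so β = Σxᵢyᵢ / (Σxᵢ² + σ²/τ²).
Σxᵢyᵢ = 6·14 + 4·9 + 4·7 + 5·10 + 1·4 = 202; Σxᵢ² = 94; σ²/τ² = 0.25.
β̂_MAP = 202 / (94 + 0.25) = 202/94.25 ≈ 2.143.

β̂_MAP = 2.143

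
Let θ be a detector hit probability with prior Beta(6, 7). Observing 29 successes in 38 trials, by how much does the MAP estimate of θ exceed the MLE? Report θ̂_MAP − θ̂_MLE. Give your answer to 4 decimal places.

Posterior is Beta(35, 16); MAP = (35−1)/(51−2) = 34/49 ≈ 0.69388.
MLE ignores the prior: θ̂_MLE = k/n = 29/38 ≈ 0.76316.
Difference = 34/49 − 29/38 = -129/1862 ≈ -0.0693.

MAP − MLE = -0.0693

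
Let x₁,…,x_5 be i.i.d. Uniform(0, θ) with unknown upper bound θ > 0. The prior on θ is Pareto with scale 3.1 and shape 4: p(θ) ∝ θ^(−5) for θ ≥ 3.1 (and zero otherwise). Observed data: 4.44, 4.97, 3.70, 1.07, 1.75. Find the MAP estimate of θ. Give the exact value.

The Uniform(0, θ) likelihood is θ^(−n) for θ ≥ max(xᵢ), zero otherwise. Here max(xᵢ) = 4.97.
Posterior ∝ θ^(−5) · θ^(−5) = θ^(−10) on θ ≥ max(3.1, 4.97) = 4.97.
This density is strictly decreasing in θ, so the posterior mode lies at the lower boundary of the support.

θ̂_MAP = 4.97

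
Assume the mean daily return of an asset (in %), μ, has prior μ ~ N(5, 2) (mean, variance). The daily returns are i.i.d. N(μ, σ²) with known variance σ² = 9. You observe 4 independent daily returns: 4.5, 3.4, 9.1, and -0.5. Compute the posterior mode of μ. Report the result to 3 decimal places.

μ̂_MAP = 4.588

n = 4; x̄ = (4.5 + 3.4 + 9.1 + (-0.5))/4 = 16.5/4 = 4.125.
For a Normal prior and Normal likelihood with known variance, the posterior is Normal; its mode equals its mean, the precision-weighted average.
Prior precision 1/σ₀² = 1/2 = 0.5; data precision n/σ² = 4/9.
μ̂ = (0.5·5 + (4/9)·4.125) / (0.5 + 4/9) = (13/3)/(17/18) = 78/17 ≈ 4.588.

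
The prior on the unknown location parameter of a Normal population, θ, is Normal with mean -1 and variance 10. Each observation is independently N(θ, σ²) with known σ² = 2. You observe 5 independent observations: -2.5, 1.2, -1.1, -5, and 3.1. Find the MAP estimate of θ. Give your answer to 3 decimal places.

n = 5; x̄ = ((-2.5) + 1.2 + (-1.1) + (-5) + 3.1)/5 = -4.3/5 = -0.86.
For a Normal prior and Normal likelihood with known variance, the posterior is Normal; its mode equals its mean, the precision-weighted average.
Prior precision 1/σ₀² = 1/10 = 0.1; data precision n/σ² = 5/2 = 2.5.
θ̂ = (0.1·(-1) + 2.5·(-0.86)) / (0.1 + 2.5) = (-2.25)/2.6 = -45/52 ≈ -0.865.

θ̂_MAP = -0.865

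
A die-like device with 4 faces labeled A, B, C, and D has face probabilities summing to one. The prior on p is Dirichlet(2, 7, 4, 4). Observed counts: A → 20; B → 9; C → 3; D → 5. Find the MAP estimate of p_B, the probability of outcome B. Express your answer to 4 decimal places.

MAP estimate of p_B = 0.3000

The posterior is Dirichlet(αᵢ + nᵢ) = Dirichlet(22, 16, 7, 9).
For a Dirichlet(a₁,…,a_K) with all aᵢ > 1, the mode has j-th component (aⱼ − 1)/(Σaᵢ − K).
Here Σaᵢ = 54 and K = 4, so p_B = (16 − 1)/(54 − 4) = 15/50 ≈ 0.3000.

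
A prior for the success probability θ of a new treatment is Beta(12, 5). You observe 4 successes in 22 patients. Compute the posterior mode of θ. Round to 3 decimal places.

θ̂_MAP = 0.405

Prior: Beta(12, 5).
Data: 4 successes in 22 trials. The binomial likelihood contributes θ^4(1−θ)^18, so the posterior is Beta(12+4, 5+18) = Beta(16, 23).
For Beta(a, b) with a, b > 1 the mode is (a−1)/(a+b−2) = 15/37 ≈ 0.405.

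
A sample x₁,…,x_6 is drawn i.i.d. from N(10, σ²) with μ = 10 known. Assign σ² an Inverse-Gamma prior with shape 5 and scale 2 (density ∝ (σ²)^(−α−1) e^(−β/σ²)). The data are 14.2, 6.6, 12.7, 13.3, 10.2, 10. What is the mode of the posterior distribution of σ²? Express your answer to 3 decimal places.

Sum of squared deviations about the known mean: SS = (14.2−10)² + (6.6−10)² + (12.7−10)² + (13.3−10)² + (10.2−10)² + (10−10)² = 47.42.
The Normal likelihood contributes (σ²)^(−n/2) exp(−SS/(2σ²)), so the posterior is Inverse-Gamma(α + n/2, β + SS/2) = Inverse-Gamma(8, 25.71).
The mode of Inverse-Gamma(a, b) is b/(a+1) = 25.71/9 ≈ 2.857.

σ̂²_MAP = 2.857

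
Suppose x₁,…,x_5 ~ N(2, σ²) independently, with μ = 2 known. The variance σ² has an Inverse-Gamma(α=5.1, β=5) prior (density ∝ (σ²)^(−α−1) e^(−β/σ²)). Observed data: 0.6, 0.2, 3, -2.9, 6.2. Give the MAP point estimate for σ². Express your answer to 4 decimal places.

Sum of squared deviations about the known mean: SS = (0.6−2)² + (0.2−2)² + (3−2)² + (-2.9−2)² + (6.2−2)² = 47.85.
The Normal likelihood contributes (σ²)^(−n/2) exp(−SS/(2σ²)), so the posterior is Inverse-Gamma(α + n/2, β + SS/2) = Inverse-Gamma(7.6, 28.925).
The mode of Inverse-Gamma(a, b) is b/(a+1) = 28.925/8.6 ≈ 3.3634.

σ̂²_MAP = 3.3634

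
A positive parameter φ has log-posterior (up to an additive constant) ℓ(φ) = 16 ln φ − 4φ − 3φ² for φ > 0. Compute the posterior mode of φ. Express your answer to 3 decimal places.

φ̂_MAP = 1.333

ℓ'(φ) = 16/φ − 4 − 6φ. Setting this to zero and multiplying by φ: 6φ² + 4φ − 16 = 0.
φ = (−4 + √(4² + 4·6·16)) / (2·6) = (−4 + √400) / 12 = (−4 + 20)/12 = 4/3.
ℓ''(φ) = −16/φ² − 6 < 0, confirming a maximum.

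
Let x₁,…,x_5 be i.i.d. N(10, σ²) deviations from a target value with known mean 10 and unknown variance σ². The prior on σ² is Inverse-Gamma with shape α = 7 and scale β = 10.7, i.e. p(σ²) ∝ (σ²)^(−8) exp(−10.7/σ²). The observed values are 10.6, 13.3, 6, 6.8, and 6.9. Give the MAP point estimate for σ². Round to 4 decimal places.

σ̂²_MAP = 3.2619

Sum of squared deviations about the known mean: SS = (10.6−10)² + (13.3−10)² + (6−10)² + (6.8−10)² + (6.9−10)² = 47.1.
The Normal likelihood contributes (σ²)^(−n/2) exp(−SS/(2σ²)), so the posterior is Inverse-Gamma(α + n/2, β + SS/2) = Inverse-Gamma(9.5, 34.25).
The mode of Inverse-Gamma(a, b) is b/(a+1) = 34.25/10.5 ≈ 3.2619.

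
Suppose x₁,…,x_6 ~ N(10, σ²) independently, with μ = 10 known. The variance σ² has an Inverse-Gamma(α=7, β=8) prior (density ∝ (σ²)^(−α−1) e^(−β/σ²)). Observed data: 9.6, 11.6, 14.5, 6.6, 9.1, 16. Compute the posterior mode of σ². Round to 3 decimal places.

σ̂²_MAP = 3.970

Sum of squared deviations about the known mean: SS = (9.6−10)² + (11.6−10)² + (14.5−10)² + (6.6−10)² + (9.1−10)² + (16−10)² = 71.34.
The Normal likelihood contributes (σ²)^(−n/2) exp(−SS/(2σ²)), so the posterior is Inverse-Gamma(α + n/2, β + SS/2) = Inverse-Gamma(10, 43.67).
The mode of Inverse-Gamma(a, b) is b/(a+1) = 43.67/11 ≈ 3.970.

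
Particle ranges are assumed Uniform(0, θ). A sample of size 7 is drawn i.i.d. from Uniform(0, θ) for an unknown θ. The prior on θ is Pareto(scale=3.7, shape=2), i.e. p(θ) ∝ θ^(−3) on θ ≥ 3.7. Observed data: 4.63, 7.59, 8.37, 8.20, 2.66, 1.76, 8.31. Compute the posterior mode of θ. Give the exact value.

The Uniform(0, θ) likelihood is θ^(−n) for θ ≥ max(xᵢ), zero otherwise. Here max(xᵢ) = 8.37.
Posterior ∝ θ^(−3) · θ^(−7) = θ^(−10) on θ ≥ max(3.7, 8.37) = 8.37.
This density is strictly decreasing in θ, so the posterior mode lies at the lower boundary of the support.

θ̂_MAP = 8.37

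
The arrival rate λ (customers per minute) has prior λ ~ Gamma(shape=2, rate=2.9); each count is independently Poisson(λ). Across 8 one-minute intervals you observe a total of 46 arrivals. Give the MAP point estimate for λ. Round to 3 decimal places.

Σxᵢ = 46, n = 8.
Posterior ∝ λe^(−2.9λ) · λ^46e^(−8λ) = λ^47e^(−10.9λ), i.e. Gamma(shape=48, rate=10.9).
The mode of a Gamma(a, b) with a ≥ 1 (shape–rate) is (a−1)/b = 47/10.9 ≈ 4.312.

λ̂_MAP = 4.312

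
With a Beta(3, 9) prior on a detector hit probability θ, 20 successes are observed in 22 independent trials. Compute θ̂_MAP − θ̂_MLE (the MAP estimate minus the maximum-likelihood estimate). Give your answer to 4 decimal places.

MAP − MLE = -0.2216

Posterior is Beta(23, 11); MAP = (23−1)/(34−2) = 22/32 ≈ 0.68750.
MLE ignores the prior: θ̂_MLE = k/n = 20/22 ≈ 0.90909.
Difference = 22/32 − 20/22 = -39/176 ≈ -0.2216.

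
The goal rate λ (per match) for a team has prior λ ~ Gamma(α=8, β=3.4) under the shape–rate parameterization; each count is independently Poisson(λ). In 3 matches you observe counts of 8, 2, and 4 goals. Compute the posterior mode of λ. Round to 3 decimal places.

Σxᵢ = 8+2+4 = 14, with n = 3.
Posterior ∝ λ^7e^(−3.4λ) · λ^14e^(−3λ) = λ^21e^(−6.4λ), i.e. Gamma(shape=22, rate=6.4).
The mode of a Gamma(a, b) with a ≥ 1 (shape–rate) is (a−1)/b = 21/6.4 ≈ 3.281.

λ̂_MAP = 3.281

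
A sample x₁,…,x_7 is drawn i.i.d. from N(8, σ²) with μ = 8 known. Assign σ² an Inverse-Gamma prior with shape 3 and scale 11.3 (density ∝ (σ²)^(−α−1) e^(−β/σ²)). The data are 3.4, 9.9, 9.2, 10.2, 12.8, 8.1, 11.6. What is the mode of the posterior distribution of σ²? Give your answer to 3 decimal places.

Sum of squared deviations about the known mean: SS = (3.4−8)² + (9.9−8)² + (9.2−8)² + (10.2−8)² + (12.8−8)² + (8.1−8)² + (11.6−8)² = 67.06.
The Normal likelihood contributes (σ²)^(−n/2) exp(−SS/(2σ²)), so the posterior is Inverse-Gamma(α + n/2, β + SS/2) = Inverse-Gamma(6.5, 44.83).
The mode of Inverse-Gamma(a, b) is b/(a+1) = 44.83/7.5 ≈ 5.977.

σ̂²_MAP = 5.977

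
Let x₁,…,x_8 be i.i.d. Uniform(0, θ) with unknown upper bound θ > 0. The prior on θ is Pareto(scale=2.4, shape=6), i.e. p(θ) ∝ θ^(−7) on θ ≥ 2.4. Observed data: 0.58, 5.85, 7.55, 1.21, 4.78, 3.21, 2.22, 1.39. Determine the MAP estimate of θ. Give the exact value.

The Uniform(0, θ) likelihood is θ^(−n) for θ ≥ max(xᵢ), zero otherwise. Here max(xᵢ) = 7.55.
Posterior ∝ θ^(−7) · θ^(−8) = θ^(−15) on θ ≥ max(2.4, 7.55) = 7.55.
This density is strictly decreasing in θ, so the posterior mode lies at the lower boundary of the support.

θ̂_MAP = 7.55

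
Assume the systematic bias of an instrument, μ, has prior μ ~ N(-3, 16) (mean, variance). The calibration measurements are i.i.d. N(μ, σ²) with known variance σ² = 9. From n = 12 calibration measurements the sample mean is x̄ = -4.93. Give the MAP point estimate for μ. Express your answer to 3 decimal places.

μ̂_MAP = -4.844

n = 12, x̄ = -4.93.
For a Normal prior and Normal likelihood with known variance, the posterior is Normal; its mode equals its mean, the precision-weighted average.
Prior precision 1/σ₀² = 1/16 = 0.0625; data precision n/σ² = 12/9 = 4/3.
μ̂ = (0.0625·(-3) + (4/3)·(-4.93)) / (0.0625 + 4/3) = (-8113/1200)/(67/48) = -8113/1675 ≈ -4.844.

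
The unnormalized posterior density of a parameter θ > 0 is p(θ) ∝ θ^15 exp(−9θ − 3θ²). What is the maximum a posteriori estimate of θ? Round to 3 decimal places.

ℓ'(θ) = 15/θ − 9 − 6θ. Setting this to zero and multiplying by θ: 6θ² + 9θ − 15 = 0.
θ = (−9 + √(9² + 4·6·15)) / (2·6) = (−9 + √441) / 12 = (−9 + 21)/12 = 1.
ℓ''(θ) = −15/θ² − 6 < 0, confirming a maximum.

θ̂_MAP = 1.000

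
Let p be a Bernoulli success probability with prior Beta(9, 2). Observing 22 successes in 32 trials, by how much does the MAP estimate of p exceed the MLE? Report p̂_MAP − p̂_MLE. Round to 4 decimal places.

Posterior is Beta(31, 12); MAP = (31−1)/(43−2) = 30/41 ≈ 0.73171.
MLE ignores the prior: p̂_MLE = k/n = 22/32 ≈ 0.68750.
Difference = 30/41 − 22/32 = 29/656 ≈ 0.0442.

MAP − MLE = 0.0442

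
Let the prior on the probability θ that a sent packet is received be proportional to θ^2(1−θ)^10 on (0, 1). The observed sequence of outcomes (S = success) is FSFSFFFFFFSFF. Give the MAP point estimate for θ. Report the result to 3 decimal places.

The prior density ∝ θ^2(1−θ)^10 is the kernel of Beta(3, 11).
Data: 3 successes in 13 trials (from the sequence). The binomial likelihood contributes θ^3(1−θ)^10, so the posterior is Beta(3+3, 11+10) = Beta(6, 21).
For Beta(a, b) with a, b > 1 the mode is (a−1)/(a+b−2) = 5/25 ≈ 0.200.

θ̂_MAP = 0.200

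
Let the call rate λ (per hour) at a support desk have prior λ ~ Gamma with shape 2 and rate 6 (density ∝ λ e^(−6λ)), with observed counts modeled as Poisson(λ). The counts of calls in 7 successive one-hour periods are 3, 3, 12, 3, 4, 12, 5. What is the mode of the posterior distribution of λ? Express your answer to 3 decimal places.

Σxᵢ = 3+3+12+3+4+12+5 = 42, with n = 7.
Posterior ∝ λe^(−6λ) · λ^42e^(−7λ) = λ^43e^(−13λ), i.e. Gamma(shape=44, rate=13).
The mode of a Gamma(a, b) with a ≥ 1 (shape–rate) is (a−1)/b = 43/13 ≈ 3.308.

λ̂_MAP = 3.308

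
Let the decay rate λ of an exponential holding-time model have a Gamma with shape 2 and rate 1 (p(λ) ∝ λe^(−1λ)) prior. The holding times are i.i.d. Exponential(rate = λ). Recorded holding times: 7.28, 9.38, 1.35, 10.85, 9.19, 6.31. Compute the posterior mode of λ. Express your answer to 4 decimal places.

λ̂_MAP = 0.1543

The Exponential(rate=λ) likelihood is ∝ λ^n e^(−λΣtᵢ). Here n = 6 and Σtᵢ = 7.28 + 9.38 + 1.35 + 10.85 + 9.19 + 6.31 = 44.36.
Posterior ∝ λe^(−1λ) · λ^6e^(−44.36λ) = λ^7e^(−45.36λ), i.e. Gamma(8, 45.36).
Mode = (a−1)/b = 7/45.36 ≈ 0.1543.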